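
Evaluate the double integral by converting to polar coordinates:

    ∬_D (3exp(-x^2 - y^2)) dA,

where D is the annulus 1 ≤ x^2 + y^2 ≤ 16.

The region D is 1 ≤ r ≤ 4, 0 ≤ θ ≤ 2π in polar coordinates, where x = r cos(θ), y = r sin(θ), and dA = r dr dθ.

Under the substitution, the integrand becomes 3exp(-r^2), so

    ∬_D (3exp(-x^2 - y^2)) dA = ∫_{0}^{2π} ∫_{1}^{4} (3exp(-r^2)) · r dr dθ.

Inner integral (in r): ∫_{1}^{4} (3exp(-r^2)) · r dr = -(3 - 3exp(15))exp(-16)/2.

Outer integral (in θ): ∫_{0}^{2π} (-(3 - 3exp(15))exp(-16)/2) dθ = -3π (1 - exp(15))exp(-16).

Therefore ∬_D (3exp(-x^2 - y^2)) dA = -3π (1 - exp(15))exp(-16).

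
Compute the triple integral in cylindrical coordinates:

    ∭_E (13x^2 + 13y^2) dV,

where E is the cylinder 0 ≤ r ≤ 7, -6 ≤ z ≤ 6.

In cylindrical coordinates, x = r cos(θ), y = r sin(θ), z = z, and dV = r dr dθ dz.

The integrand becomes 13r^2, so

    ∭_E (13x^2 + 13y^2) dV = ∫_{0}^{2π} ∫_{0}^{7} ∫_{-6}^{6} (13r^2) · r dz dr dθ.

Inner (z): 156r^3.
Middle (r from 0 to 7): 93639.
Outer (θ): 187278π.

Therefore the triple integral equals 187278π.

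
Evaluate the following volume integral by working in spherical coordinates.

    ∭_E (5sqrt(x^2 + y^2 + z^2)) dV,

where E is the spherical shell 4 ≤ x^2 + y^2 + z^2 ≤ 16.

In spherical coordinates, x = ρ sin(φ) cos(θ), y = ρ sin(φ) sin(θ), z = ρ cos(φ), and dV = ρ^2 sin(φ) dρ dφ dθ.

The integrand becomes 5ρ, so

    ∭_E (5sqrt(x^2 + y^2 + z^2)) dV = ∫_{0}^{2π} ∫_{0}^{π} ∫_{2}^{4} (5ρ) · ρ^2 sin(φ) dρ dφ dθ.

Inner (ρ): 300sin(φ).
Middle (φ): 600.
Outer (θ): 1200π.

Therefore the triple integral equals 1200π.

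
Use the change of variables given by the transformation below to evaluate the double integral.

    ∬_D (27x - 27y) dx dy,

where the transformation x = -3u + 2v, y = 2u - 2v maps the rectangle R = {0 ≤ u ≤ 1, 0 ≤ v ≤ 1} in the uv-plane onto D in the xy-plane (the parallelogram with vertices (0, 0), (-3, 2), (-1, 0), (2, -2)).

Compute the Jacobian determinant of (x, y) with respect to (u, v):

    ∂(x,y)/∂(u,v) = | -3  2 | = (-3)(-2) - (2)(2) = 2.
                   | 2  -2 |

Its absolute value is |J| = 2 (the area scaling factor).

Substituting x = -3u + 2v, y = 2u - 2v into the integrand,

    27x - 27y → -135u + 108v,

so the integral becomes

    ∬_R (-135u + 108v) · |J| du dv = ∫_0^1 ∫_0^1 (-270u + 216v) dv du.

Inner (v): 108 - 270u.
Outer (u): -27.

Therefore ∬_D (27x - 27y) dx dy = -27.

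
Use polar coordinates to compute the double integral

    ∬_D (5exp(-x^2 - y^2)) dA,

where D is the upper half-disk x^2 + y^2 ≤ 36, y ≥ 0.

The region D is 0 ≤ r ≤ 6, 0 ≤ θ ≤ π in polar coordinates, where x = r cos(θ), y = r sin(θ), and dA = r dr dθ.

Under the substitution, the integrand becomes 5exp(-r^2), so

    ∬_D (5exp(-x^2 - y^2)) dA = ∫_{0}^{π} ∫_{0}^{6} (5exp(-r^2)) · r dr dθ.

Inner integral (in r): ∫_{0}^{6} (5exp(-r^2)) · r dr = 5/2 - 5exp(-36)/2.

Outer integral (in θ): ∫_{0}^{π} (5/2 - 5exp(-36)/2) dθ = -5π (1 - exp(36))exp(-36)/2.

Therefore ∬_D (5exp(-x^2 - y^2)) dA = -5π (1 - exp(36))exp(-36)/2.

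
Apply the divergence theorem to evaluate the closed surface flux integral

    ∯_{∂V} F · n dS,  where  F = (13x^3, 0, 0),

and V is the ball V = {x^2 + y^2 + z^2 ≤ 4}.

By the divergence theorem,

    ∯_{∂V} F · n dS = ∭_V (∇ · F) dV.

Compute the divergence:
    ∇ · F = ∂F_x/∂x + ∂F_y/∂y + ∂F_z/∂z = 39x^2 + 0 + 0 = 39x^2.

In spherical coordinates, x = ρ sin(φ) cos(θ), y = ρ sin(φ) sin(θ), z = ρ cos(φ), dV = ρ^2 sin(φ) dρ dφ dθ, with 0 ≤ ρ ≤ 2, 0 ≤ φ ≤ π, 0 ≤ θ ≤ 2π.

The integrand, after substitution and multiplying by the volume element, becomes (39ρ^2sin(φ)^2cos(θ)^2) · ρ^2 sin(φ), so

    ∭_V (∇·F) dV = ∫_0^{2π} ∫_0^{π} ∫_0^{2} (39ρ^2sin(φ)^2cos(θ)^2) · ρ^2 sin(φ) dρ dφ dθ.

Inner (ρ from 0 to 2): 1248sin(φ)^3cos(θ)^2/5.
Middle (φ from 0 to π): 1664cos(θ)^2/5.
Outer (θ from 0 to 2π): 1664π/5.

Therefore ∯_{∂V} F · n dS = 1664π/5.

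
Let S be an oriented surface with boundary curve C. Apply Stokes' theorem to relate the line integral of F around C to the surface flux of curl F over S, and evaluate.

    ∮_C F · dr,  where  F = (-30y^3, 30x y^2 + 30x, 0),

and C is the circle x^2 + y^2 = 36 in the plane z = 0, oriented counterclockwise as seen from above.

Let S be the flat disk x^2 + y^2 ≤ 36 in the plane z = 0, with upward unit normal n̂ = ẑ. By Stokes' theorem,

    ∮_C F · dr = ∬_S (∇ × F) · n̂ dS = ∬_D (curl F)_z dA,

where D is the disk x^2 + y^2 ≤ 36.

Compute the curl of F = (-30y^3, 30x y^2 + 30x, 0):
    (∇ × F)_x = ∂F_z/∂y - ∂F_y/∂z = 0,
    (∇ × F)_y = ∂F_x/∂z - ∂F_z/∂x = 0,
    (∇ × F)_z = ∂F_y/∂x - ∂F_x/∂y = 120y^2 + 30.

On z = 0, (curl F)_z = 120y^2 + 30.

Convert to polar (x = r cos θ, y = r sin θ, dA = r dr dθ); the integrand becomes 120r^2sin(θ)^2 + 30, so

    ∬_D (curl F)_z dA = ∫_0^{2π} ∫_0^{6} (120r^2sin(θ)^2 + 30) · r dr dθ.

Inner (r from 0 to 6): 38880sin(θ)^2 + 540.
Outer (θ from 0 to 2π): 39960π.

Therefore ∮_C F · dr = 39960π.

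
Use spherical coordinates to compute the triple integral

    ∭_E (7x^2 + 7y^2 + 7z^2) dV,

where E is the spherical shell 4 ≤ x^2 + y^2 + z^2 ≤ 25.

In spherical coordinates, x = ρ sin(φ) cos(θ), y = ρ sin(φ) sin(θ), z = ρ cos(φ), and dV = ρ^2 sin(φ) dρ dφ dθ.

The integrand becomes 7ρ^2, so

    ∭_E (7x^2 + 7y^2 + 7z^2) dV = ∫_{0}^{2π} ∫_{0}^{π} ∫_{2}^{5} (7ρ^2) · ρ^2 sin(φ) dρ dφ dθ.

Inner (ρ): 21651sin(φ)/5.
Middle (φ): 43302/5.
Outer (θ): 86604π/5.

Therefore the triple integral equals 86604π/5.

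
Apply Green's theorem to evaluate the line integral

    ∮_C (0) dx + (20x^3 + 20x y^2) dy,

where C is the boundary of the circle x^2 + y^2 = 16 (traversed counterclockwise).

Green's theorem converts the closed line integral into a double integral over the enclosed region D:

    ∮_C P dx + Q dy = ∬_D (∂Q/∂x - ∂P/∂y) dA.

Here P = 0, Q = 20x^3 + 20x y^2, so

    ∂Q/∂x = 60x^2 + 20y^2,    ∂P/∂y = 0,
    ∂Q/∂x - ∂P/∂y = 60x^2 + 20y^2.

D is the region x^2 + y^2 ≤ 16. Evaluating the double integral:

In polar coordinates (x = r cos θ, y = r sin θ, dA = r dr dθ) the integrand becomes 20r^2(cos(2θ) + 2), so

    ∬_D (60x^2 + 20y^2) dA = ∫_0^{2π} ∫_0^{4} (20r^2(cos(2θ) + 2)) · r dr dθ.

Inner (r from 0 to 4): 1280cos(2θ) + 2560.
Outer (θ from 0 to 2π): 5120π.

Therefore ∮_C P dx + Q dy = 5120π.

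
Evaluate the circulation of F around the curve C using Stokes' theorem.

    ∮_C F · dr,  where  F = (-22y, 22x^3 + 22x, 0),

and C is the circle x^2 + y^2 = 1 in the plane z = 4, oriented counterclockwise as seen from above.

Let S be the flat disk x^2 + y^2 ≤ 1 in the plane z = 4, with upward unit normal n̂ = ẑ. By Stokes' theorem,

    ∮_C F · dr = ∬_S (∇ × F) · n̂ dS = ∬_D (curl F)_z dA,

where D is the disk x^2 + y^2 ≤ 1.

Compute the curl of F = (-22y, 22x^3 + 22x, 0):
    (∇ × F)_x = ∂F_z/∂y - ∂F_y/∂z = 0,
    (∇ × F)_y = ∂F_x/∂z - ∂F_z/∂x = 0,
    (∇ × F)_z = ∂F_y/∂x - ∂F_x/∂y = 66x^2 + 44.

On z = 4, (curl F)_z = 66x^2 + 44.

Convert to polar (x = r cos θ, y = r sin θ, dA = r dr dθ); the integrand becomes 66r^2cos(θ)^2 + 44, so

    ∬_D (curl F)_z dA = ∫_0^{2π} ∫_0^{1} (66r^2cos(θ)^2 + 44) · r dr dθ.

Inner (r from 0 to 1): 33cos(θ)^2/2 + 22.
Outer (θ from 0 to 2π): 121π/2.

Therefore ∮_C F · dr = 121π/2.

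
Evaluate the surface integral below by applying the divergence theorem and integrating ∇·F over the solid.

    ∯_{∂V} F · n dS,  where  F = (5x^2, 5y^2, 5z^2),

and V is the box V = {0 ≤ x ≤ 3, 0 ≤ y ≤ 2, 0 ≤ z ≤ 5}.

By the divergence theorem,

    ∯_{∂V} F · n dS = ∭_V (∇ · F) dV.

Compute the divergence:
    ∇ · F = ∂F_x/∂x + ∂F_y/∂y + ∂F_z/∂z = 10x + 10y + 10z.

V is a rectangular box, so dV = dx dy dz with 0 ≤ x ≤ 3, 0 ≤ y ≤ 2, 0 ≤ z ≤ 5.

Integrate (10x + 10y + 10z) over V as an iterated integral:

    ∭_V (∇·F) dV = ∫_0^{3} ∫_0^{2} ∫_0^{5} (10x + 10y + 10z) dz dy dx.

Inner (z from 0 to 5): 50x + 50y + 125.
Middle (y from 0 to 2): 100x + 350.
Outer (x from 0 to 3): 1500.

Therefore ∯_{∂V} F · n dS = 1500.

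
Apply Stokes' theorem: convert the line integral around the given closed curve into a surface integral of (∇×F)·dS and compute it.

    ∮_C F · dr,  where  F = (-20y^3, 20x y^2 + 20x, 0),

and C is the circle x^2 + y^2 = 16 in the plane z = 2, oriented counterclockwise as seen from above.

Let S be the flat disk x^2 + y^2 ≤ 16 in the plane z = 2, with upward unit normal n̂ = ẑ. By Stokes' theorem,

    ∮_C F · dr = ∬_S (∇ × F) · n̂ dS = ∬_D (curl F)_z dA,

where D is the disk x^2 + y^2 ≤ 16.

Compute the curl of F = (-20y^3, 20x y^2 + 20x, 0):
    (∇ × F)_x = ∂F_z/∂y - ∂F_y/∂z = 0,
    (∇ × F)_y = ∂F_x/∂z - ∂F_z/∂x = 0,
    (∇ × F)_z = ∂F_y/∂x - ∂F_x/∂y = 80y^2 + 20.

On z = 2, (curl F)_z = 80y^2 + 20.

Convert to polar (x = r cos θ, y = r sin θ, dA = r dr dθ); the integrand becomes 80r^2sin(θ)^2 + 20, so

    ∬_D (curl F)_z dA = ∫_0^{2π} ∫_0^{4} (80r^2sin(θ)^2 + 20) · r dr dθ.

Inner (r from 0 to 4): 5120sin(θ)^2 + 160.
Outer (θ from 0 to 2π): 5440π.

Therefore ∮_C F · dr = 5440π.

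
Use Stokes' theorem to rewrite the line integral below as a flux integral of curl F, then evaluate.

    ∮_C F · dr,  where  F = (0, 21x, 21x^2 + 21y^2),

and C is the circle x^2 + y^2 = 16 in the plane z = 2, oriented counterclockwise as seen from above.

Let S be the flat disk x^2 + y^2 ≤ 16 in the plane z = 2, with upward unit normal n̂ = ẑ. By Stokes' theorem,

    ∮_C F · dr = ∬_S (∇ × F) · n̂ dS = ∬_D (curl F)_z dA,

where D is the disk x^2 + y^2 ≤ 16.

Compute the curl of F = (0, 21x, 21x^2 + 21y^2):
    (∇ × F)_x = ∂F_z/∂y - ∂F_y/∂z = 42y,
    (∇ × F)_y = ∂F_x/∂z - ∂F_z/∂x = -42x,
    (∇ × F)_z = ∂F_y/∂x - ∂F_x/∂y = 21.

On z = 2, (curl F)_z = 21.

Convert to polar (x = r cos θ, y = r sin θ, dA = r dr dθ); the integrand becomes 21, so

    ∬_D (curl F)_z dA = ∫_0^{2π} ∫_0^{4} (21) · r dr dθ.

Inner (r from 0 to 4): 168.
Outer (θ from 0 to 2π): 336π.

Therefore ∮_C F · dr = 336π.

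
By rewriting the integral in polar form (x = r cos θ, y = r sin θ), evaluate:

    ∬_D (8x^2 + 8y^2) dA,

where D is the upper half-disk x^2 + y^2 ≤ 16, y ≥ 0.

The region D is 0 ≤ r ≤ 4, 0 ≤ θ ≤ π in polar coordinates, where x = r cos(θ), y = r sin(θ), and dA = r dr dθ.

Under the substitution, the integrand becomes 8r^2, so

    ∬_D (8x^2 + 8y^2) dA = ∫_{0}^{π} ∫_{0}^{4} (8r^2) · r dr dθ.

Inner integral (in r): ∫_{0}^{4} (8r^2) · r dr = 512.

Outer integral (in θ): ∫_{0}^{π} (512) dθ = 512π.

Therefore ∬_D (8x^2 + 8y^2) dA = 512π.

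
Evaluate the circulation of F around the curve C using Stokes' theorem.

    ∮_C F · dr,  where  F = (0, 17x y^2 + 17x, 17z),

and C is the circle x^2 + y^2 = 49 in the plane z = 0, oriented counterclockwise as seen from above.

Let S be the flat disk x^2 + y^2 ≤ 49 in the plane z = 0, with upward unit normal n̂ = ẑ. By Stokes' theorem,

    ∮_C F · dr = ∬_S (∇ × F) · n̂ dS = ∬_D (curl F)_z dA,

where D is the disk x^2 + y^2 ≤ 49.

Compute the curl of F = (0, 17x y^2 + 17x, 17z):
    (∇ × F)_x = ∂F_z/∂y - ∂F_y/∂z = 0,
    (∇ × F)_y = ∂F_x/∂z - ∂F_z/∂x = 0,
    (∇ × F)_z = ∂F_y/∂x - ∂F_x/∂y = 17y^2 + 17.

On z = 0, (curl F)_z = 17y^2 + 17.

Convert to polar (x = r cos θ, y = r sin θ, dA = r dr dθ); the integrand becomes 17r^2sin(θ)^2 + 17, so

    ∬_D (curl F)_z dA = ∫_0^{2π} ∫_0^{7} (17r^2sin(θ)^2 + 17) · r dr dθ.

Inner (r from 0 to 7): 40817sin(θ)^2/4 + 833/2.
Outer (θ from 0 to 2π): 44149π/4.

Therefore ∮_C F · dr = 44149π/4.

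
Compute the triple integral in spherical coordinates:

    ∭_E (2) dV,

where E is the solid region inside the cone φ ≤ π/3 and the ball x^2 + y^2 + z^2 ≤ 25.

In spherical coordinates, x = ρ sin(φ) cos(θ), y = ρ sin(φ) sin(θ), z = ρ cos(φ), and dV = ρ^2 sin(φ) dρ dφ dθ.

The integrand becomes 2, so

    ∭_E (2) dV = ∫_{0}^{2π} ∫_{0}^{π/3} ∫_{0}^{5} (2) · ρ^2 sin(φ) dρ dφ dθ.

Inner (ρ): 250sin(φ)/3.
Middle (φ): 125/3.
Outer (θ): 250π/3.

Therefore the triple integral equals 250π/3.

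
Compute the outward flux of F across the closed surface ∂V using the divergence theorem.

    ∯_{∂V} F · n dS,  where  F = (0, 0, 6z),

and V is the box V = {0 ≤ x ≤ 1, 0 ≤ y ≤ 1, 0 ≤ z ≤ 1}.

By the divergence theorem,

    ∯_{∂V} F · n dS = ∭_V (∇ · F) dV.

Compute the divergence:
    ∇ · F = ∂F_x/∂x + ∂F_y/∂y + ∂F_z/∂z = 0 + 0 + 6 = 6.

V is a rectangular box, so dV = dx dy dz with 0 ≤ x ≤ 1, 0 ≤ y ≤ 1, 0 ≤ z ≤ 1.

Integrate (6) over V as an iterated integral:

    ∭_V (∇·F) dV = ∫_0^{1} ∫_0^{1} ∫_0^{1} (6) dz dy dx.

Inner (z from 0 to 1): 6.
Middle (y from 0 to 1): 6.
Outer (x from 0 to 1): 6.

Therefore ∯_{∂V} F · n dS = 6.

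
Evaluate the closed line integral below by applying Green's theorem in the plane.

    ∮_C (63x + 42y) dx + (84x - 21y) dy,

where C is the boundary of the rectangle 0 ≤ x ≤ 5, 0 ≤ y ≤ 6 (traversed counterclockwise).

Green's theorem converts the closed line integral into a double integral over the enclosed region D:

    ∮_C P dx + Q dy = ∬_D (∂Q/∂x - ∂P/∂y) dA.

Here P = 63x + 42y, Q = 84x - 21y, so

    ∂Q/∂x = 84,    ∂P/∂y = 42,
    ∂Q/∂x - ∂P/∂y = 42.

D is the region 0 ≤ x ≤ 5, 0 ≤ y ≤ 6. Evaluating the double integral:

    ∬_D (42) dA = ∫_0^{5} ∫_0^{6} (42) dy dx.

Inner (y from 0 to 6): 252.
Outer (x from 0 to 5): 1260.

Therefore ∮_C P dx + Q dy = 1260.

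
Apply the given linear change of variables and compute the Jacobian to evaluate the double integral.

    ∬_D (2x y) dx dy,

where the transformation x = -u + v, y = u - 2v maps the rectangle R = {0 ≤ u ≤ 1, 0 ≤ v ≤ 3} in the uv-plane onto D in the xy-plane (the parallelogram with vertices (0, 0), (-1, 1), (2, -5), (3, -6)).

Compute the Jacobian determinant of (x, y) with respect to (u, v):

    ∂(x,y)/∂(u,v) = | -1  1 | = (-1)(-2) - (1)(1) = 1.
                   | 1  -2 |

Its absolute value is |J| = 1 (the area scaling factor).

Substituting x = -u + v, y = u - 2v into the integrand,

    2x y → -2u^2 + 6u v - 4v^2,

so the integral becomes

    ∬_R (-2u^2 + 6u v - 4v^2) · |J| du dv = ∫_0^1 ∫_0^3 (-2u^2 + 6u v - 4v^2) dv du.

Inner (v): -6u^2 + 27u - 36.
Outer (u): -49/2.

Therefore ∬_D (2x y) dx dy = -49/2.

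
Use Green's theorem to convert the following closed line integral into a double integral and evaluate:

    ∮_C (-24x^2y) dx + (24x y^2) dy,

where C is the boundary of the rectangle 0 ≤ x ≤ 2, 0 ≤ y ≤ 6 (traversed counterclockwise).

Green's theorem converts the closed line integral into a double integral over the enclosed region D:

    ∮_C P dx + Q dy = ∬_D (∂Q/∂x - ∂P/∂y) dA.

Here P = -24x^2y, Q = 24x y^2, so

    ∂Q/∂x = 24y^2,    ∂P/∂y = -24x^2,
    ∂Q/∂x - ∂P/∂y = 24x^2 + 24y^2.

D is the region 0 ≤ x ≤ 2, 0 ≤ y ≤ 6. Evaluating the double integral:

    ∬_D (24x^2 + 24y^2) dA = ∫_0^{2} ∫_0^{6} (24x^2 + 24y^2) dy dx.

Inner (y from 0 to 6): 144x^2 + 1728.
Outer (x from 0 to 2): 3840.

Therefore ∮_C P dx + Q dy = 3840.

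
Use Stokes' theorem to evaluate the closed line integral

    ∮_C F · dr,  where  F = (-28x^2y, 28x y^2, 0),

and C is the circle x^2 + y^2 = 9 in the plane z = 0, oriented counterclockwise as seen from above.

Let S be the flat disk x^2 + y^2 ≤ 9 in the plane z = 0, with upward unit normal n̂ = ẑ. By Stokes' theorem,

    ∮_C F · dr = ∬_S (∇ × F) · n̂ dS = ∬_D (curl F)_z dA,

where D is the disk x^2 + y^2 ≤ 9.

Compute the curl of F = (-28x^2y, 28x y^2, 0):
    (∇ × F)_x = ∂F_z/∂y - ∂F_y/∂z = 0,
    (∇ × F)_y = ∂F_x/∂z - ∂F_z/∂x = 0,
    (∇ × F)_z = ∂F_y/∂x - ∂F_x/∂y = 28x^2 + 28y^2.

On z = 0, (curl F)_z = 28x^2 + 28y^2.

Convert to polar (x = r cos θ, y = r sin θ, dA = r dr dθ); the integrand becomes 28r^2, so

    ∬_D (curl F)_z dA = ∫_0^{2π} ∫_0^{3} (28r^2) · r dr dθ.

Inner (r from 0 to 3): 567.
Outer (θ from 0 to 2π): 1134π.

Therefore ∮_C F · dr = 1134π.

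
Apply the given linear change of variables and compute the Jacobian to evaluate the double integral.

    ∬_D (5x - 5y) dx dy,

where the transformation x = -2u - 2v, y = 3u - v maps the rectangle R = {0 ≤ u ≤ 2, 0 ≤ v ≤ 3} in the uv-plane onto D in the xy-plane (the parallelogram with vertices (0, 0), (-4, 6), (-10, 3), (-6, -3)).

Compute the Jacobian determinant of (x, y) with respect to (u, v):

    ∂(x,y)/∂(u,v) = | -2  -2 | = (-2)(-1) - (-2)(3) = 8.
                   | 3  -1 |

Its absolute value is |J| = 8 (the area scaling factor).

Substituting x = -2u - 2v, y = 3u - v into the integrand,

    5x - 5y → -25u - 5v,

so the integral becomes

    ∬_R (-25u - 5v) · |J| du dv = ∫_0^2 ∫_0^3 (-200u - 40v) dv du.

Inner (v): -600u - 180.
Outer (u): -1560.

Therefore ∬_D (5x - 5y) dx dy = -1560.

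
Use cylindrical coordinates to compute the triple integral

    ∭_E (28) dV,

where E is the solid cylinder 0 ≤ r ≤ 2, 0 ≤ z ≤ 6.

In cylindrical coordinates, x = r cos(θ), y = r sin(θ), z = z, and dV = r dr dθ dz.

The integrand becomes 28, so

    ∭_E (28) dV = ∫_{0}^{2π} ∫_{0}^{2} ∫_{0}^{6} (28) · r dz dr dθ.

Inner (z): 168r.
Middle (r from 0 to 2): 336.
Outer (θ): 672π.

Therefore the triple integral equals 672π.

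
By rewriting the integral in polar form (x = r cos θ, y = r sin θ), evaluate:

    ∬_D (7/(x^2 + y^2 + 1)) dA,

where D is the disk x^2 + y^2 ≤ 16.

The region D is 0 ≤ r ≤ 4, 0 ≤ θ ≤ 2π in polar coordinates, where x = r cos(θ), y = r sin(θ), and dA = r dr dθ.

Under the substitution, the integrand becomes 7/(r^2 + 1), so

    ∬_D (7/(x^2 + y^2 + 1)) dA = ∫_{0}^{2π} ∫_{0}^{4} (7/(r^2 + 1)) · r dr dθ.

Inner integral (in r): ∫_{0}^{4} (7/(r^2 + 1)) · r dr = 7log(17)/2.

Outer integral (in θ): ∫_{0}^{2π} (7log(17)/2) dθ = 7π log(17).

Therefore ∬_D (7/(x^2 + y^2 + 1)) dA = 7π log(17).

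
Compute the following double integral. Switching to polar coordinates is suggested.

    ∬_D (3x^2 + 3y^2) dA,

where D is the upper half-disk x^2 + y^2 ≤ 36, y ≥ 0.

The region D is 0 ≤ r ≤ 6, 0 ≤ θ ≤ π in polar coordinates, where x = r cos(θ), y = r sin(θ), and dA = r dr dθ.

Under the substitution, the integrand becomes 3r^2, so

    ∬_D (3x^2 + 3y^2) dA = ∫_{0}^{π} ∫_{0}^{6} (3r^2) · r dr dθ.

Inner integral (in r): ∫_{0}^{6} (3r^2) · r dr = 972.

Outer integral (in θ): ∫_{0}^{π} (972) dθ = 972π.

Therefore ∬_D (3x^2 + 3y^2) dA = 972π.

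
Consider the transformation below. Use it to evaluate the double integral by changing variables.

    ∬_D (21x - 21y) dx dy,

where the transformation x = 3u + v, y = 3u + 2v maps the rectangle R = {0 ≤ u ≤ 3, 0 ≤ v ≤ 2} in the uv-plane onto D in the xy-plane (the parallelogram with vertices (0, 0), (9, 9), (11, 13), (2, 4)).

Compute the Jacobian determinant of (x, y) with respect to (u, v):

    ∂(x,y)/∂(u,v) = | 3  1 | = (3)(2) - (1)(3) = 3.
                   | 3  2 |

Its absolute value is |J| = 3 (the area scaling factor).

Substituting x = 3u + v, y = 3u + 2v into the integrand,

    21x - 21y → -21v,

so the integral becomes

    ∬_R (-21v) · |J| du dv = ∫_0^3 ∫_0^2 (-63v) dv du.

Inner (v): -126.
Outer (u): -378.

Therefore ∬_D (21x - 21y) dx dy = -378.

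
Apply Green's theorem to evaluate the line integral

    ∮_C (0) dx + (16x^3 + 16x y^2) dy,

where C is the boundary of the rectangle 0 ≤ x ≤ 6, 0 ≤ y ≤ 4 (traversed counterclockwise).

Green's theorem converts the closed line integral into a double integral over the enclosed region D:

    ∮_C P dx + Q dy = ∬_D (∂Q/∂x - ∂P/∂y) dA.

Here P = 0, Q = 16x^3 + 16x y^2, so

    ∂Q/∂x = 48x^2 + 16y^2,    ∂P/∂y = 0,
    ∂Q/∂x - ∂P/∂y = 48x^2 + 16y^2.

D is the region 0 ≤ x ≤ 6, 0 ≤ y ≤ 4. Evaluating the double integral:

    ∬_D (48x^2 + 16y^2) dA = ∫_0^{6} ∫_0^{4} (48x^2 + 16y^2) dy dx.

Inner (y from 0 to 4): 192x^2 + 1024/3.
Outer (x from 0 to 6): 15872.

Therefore ∮_C P dx + Q dy = 15872.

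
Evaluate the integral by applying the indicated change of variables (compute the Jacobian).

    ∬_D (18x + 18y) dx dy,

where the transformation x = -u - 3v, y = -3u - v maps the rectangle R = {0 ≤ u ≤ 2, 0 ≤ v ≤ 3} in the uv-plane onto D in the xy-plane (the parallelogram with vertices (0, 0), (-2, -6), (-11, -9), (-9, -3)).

Compute the Jacobian determinant of (x, y) with respect to (u, v):

    ∂(x,y)/∂(u,v) = | -1  -3 | = (-1)(-1) - (-3)(-3) = -8.
                   | -3  -1 |

Its absolute value is |J| = 8 (the area scaling factor).

Substituting x = -u - 3v, y = -3u - v into the integrand,

    18x + 18y → -72u - 72v,

so the integral becomes

    ∬_R (-72u - 72v) · |J| du dv = ∫_0^2 ∫_0^3 (-576u - 576v) dv du.

Inner (v): -1728u - 2592.
Outer (u): -8640.

Therefore ∬_D (18x + 18y) dx dy = -8640.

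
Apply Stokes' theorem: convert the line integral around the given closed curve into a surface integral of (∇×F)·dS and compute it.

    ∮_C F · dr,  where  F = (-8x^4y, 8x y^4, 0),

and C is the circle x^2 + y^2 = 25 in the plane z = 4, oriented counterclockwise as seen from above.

Let S be the flat disk x^2 + y^2 ≤ 25 in the plane z = 4, with upward unit normal n̂ = ẑ. By Stokes' theorem,

    ∮_C F · dr = ∬_S (∇ × F) · n̂ dS = ∬_D (curl F)_z dA,

where D is the disk x^2 + y^2 ≤ 25.

Compute the curl of F = (-8x^4y, 8x y^4, 0):
    (∇ × F)_x = ∂F_z/∂y - ∂F_y/∂z = 0,
    (∇ × F)_y = ∂F_x/∂z - ∂F_z/∂x = 0,
    (∇ × F)_z = ∂F_y/∂x - ∂F_x/∂y = 8x^4 + 8y^4.

On z = 4, (curl F)_z = 8x^4 + 8y^4.

Convert to polar (x = r cos θ, y = r sin θ, dA = r dr dθ); the integrand becomes 8r^4(sin(θ)^4 + cos(θ)^4), so

    ∬_D (curl F)_z dA = ∫_0^{2π} ∫_0^{5} (8r^4(sin(θ)^4 + cos(θ)^4)) · r dr dθ.

Inner (r from 0 to 5): 62500sin(θ)^4/3 + 62500cos(θ)^4/3.
Outer (θ from 0 to 2π): 31250π.

Therefore ∮_C F · dr = 31250π.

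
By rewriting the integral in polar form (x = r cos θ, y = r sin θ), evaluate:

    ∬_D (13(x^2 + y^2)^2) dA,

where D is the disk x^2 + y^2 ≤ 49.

The region D is 0 ≤ r ≤ 7, 0 ≤ θ ≤ 2π in polar coordinates, where x = r cos(θ), y = r sin(θ), and dA = r dr dθ.

Under the substitution, the integrand becomes 13r^4, so

    ∬_D (13(x^2 + y^2)^2) dA = ∫_{0}^{2π} ∫_{0}^{7} (13r^4) · r dr dθ.

Inner integral (in r): ∫_{0}^{7} (13r^4) · r dr = 1529437/6.

Outer integral (in θ): ∫_{0}^{2π} (1529437/6) dθ = 1529437π/3.

Therefore ∬_D (13(x^2 + y^2)^2) dA = 1529437π/3.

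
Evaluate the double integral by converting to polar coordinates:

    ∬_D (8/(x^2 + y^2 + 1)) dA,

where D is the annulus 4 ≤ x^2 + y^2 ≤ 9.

The region D is 2 ≤ r ≤ 3, 0 ≤ θ ≤ 2π in polar coordinates, where x = r cos(θ), y = r sin(θ), and dA = r dr dθ.

Under the substitution, the integrand becomes 8/(r^2 + 1), so

    ∬_D (8/(x^2 + y^2 + 1)) dA = ∫_{0}^{2π} ∫_{2}^{3} (8/(r^2 + 1)) · r dr dθ.

Inner integral (in r): ∫_{2}^{3} (8/(r^2 + 1)) · r dr = log(16).

Outer integral (in θ): ∫_{0}^{2π} (log(16)) dθ = 8π log(2).

Therefore ∬_D (8/(x^2 + y^2 + 1)) dA = 8π log(2).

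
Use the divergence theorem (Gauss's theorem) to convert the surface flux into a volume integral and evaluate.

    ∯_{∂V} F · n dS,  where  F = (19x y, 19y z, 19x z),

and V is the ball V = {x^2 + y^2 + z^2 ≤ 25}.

By the divergence theorem,

    ∯_{∂V} F · n dS = ∭_V (∇ · F) dV.

Compute the divergence:
    ∇ · F = ∂F_x/∂x + ∂F_y/∂y + ∂F_z/∂z = 19y + 19z + 19x = 19x + 19y + 19z.

In spherical coordinates, x = ρ sin(φ) cos(θ), y = ρ sin(φ) sin(θ), z = ρ cos(φ), dV = ρ^2 sin(φ) dρ dφ dθ, with 0 ≤ ρ ≤ 5, 0 ≤ φ ≤ π, 0 ≤ θ ≤ 2π.

The integrand, after substitution and multiplying by the volume element, becomes (19ρ (sqrt(2)sin(φ)sin(θ + π/4) + cos(φ))) · ρ^2 sin(φ), so

    ∭_V (∇·F) dV = ∫_0^{2π} ∫_0^{π} ∫_0^{5} (19ρ (sqrt(2)sin(φ)sin(θ + π/4) + cos(φ))) · ρ^2 sin(φ) dρ dφ dθ.

Inner (ρ from 0 to 5): 11875(sqrt(2)sin(φ)sin(θ + π/4) + cos(φ))sin(φ)/4.
Middle (φ from 0 to π): 11875sqrt(2)π sin(θ + π/4)/8.
Outer (θ from 0 to 2π): 0.

Therefore ∯_{∂V} F · n dS = 0.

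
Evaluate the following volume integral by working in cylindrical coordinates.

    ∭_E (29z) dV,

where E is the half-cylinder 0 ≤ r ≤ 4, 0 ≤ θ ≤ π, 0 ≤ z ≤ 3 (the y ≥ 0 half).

In cylindrical coordinates, x = r cos(θ), y = r sin(θ), z = z, and dV = r dr dθ dz.

The integrand becomes 29z, so

    ∭_E (29z) dV = ∫_{0}^{π} ∫_{0}^{4} ∫_{0}^{3} (29z) · r dz dr dθ.

Inner (z): 261r/2.
Middle (r from 0 to 4): 1044.
Outer (θ): 1044π.

Therefore the triple integral equals 1044π.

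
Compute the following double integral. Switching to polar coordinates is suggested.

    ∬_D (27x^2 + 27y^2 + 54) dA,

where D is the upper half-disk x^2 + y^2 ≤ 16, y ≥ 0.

The region D is 0 ≤ r ≤ 4, 0 ≤ θ ≤ π in polar coordinates, where x = r cos(θ), y = r sin(θ), and dA = r dr dθ.

Under the substitution, the integrand becomes 27r^2 + 54, so

    ∬_D (27x^2 + 27y^2 + 54) dA = ∫_{0}^{π} ∫_{0}^{4} (27r^2 + 54) · r dr dθ.

Inner integral (in r): ∫_{0}^{4} (27r^2 + 54) · r dr = 2160.

Outer integral (in θ): ∫_{0}^{π} (2160) dθ = 2160π.

Therefore ∬_D (27x^2 + 27y^2 + 54) dA = 2160π.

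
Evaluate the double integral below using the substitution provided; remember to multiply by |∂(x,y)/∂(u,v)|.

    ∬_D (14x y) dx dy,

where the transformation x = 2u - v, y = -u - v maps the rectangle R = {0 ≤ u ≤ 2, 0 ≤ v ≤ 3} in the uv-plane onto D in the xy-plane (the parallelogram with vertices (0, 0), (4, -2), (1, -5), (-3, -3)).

Compute the Jacobian determinant of (x, y) with respect to (u, v):

    ∂(x,y)/∂(u,v) = | 2  -1 | = (2)(-1) - (-1)(-1) = -3.
                   | -1  -1 |

Its absolute value is |J| = 3 (the area scaling factor).

Substituting x = 2u - v, y = -u - v into the integrand,

    14x y → -28u^2 - 14u v + 14v^2,

so the integral becomes

    ∬_R (-28u^2 - 14u v + 14v^2) · |J| du dv = ∫_0^2 ∫_0^3 (-84u^2 - 42u v + 42v^2) dv du.

Inner (v): -252u^2 - 189u + 378.
Outer (u): -294.

Therefore ∬_D (14x y) dx dy = -294.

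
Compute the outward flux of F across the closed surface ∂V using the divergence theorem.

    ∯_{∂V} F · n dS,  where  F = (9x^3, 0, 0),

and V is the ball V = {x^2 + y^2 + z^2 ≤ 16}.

By the divergence theorem,

    ∯_{∂V} F · n dS = ∭_V (∇ · F) dV.

Compute the divergence:
    ∇ · F = ∂F_x/∂x + ∂F_y/∂y + ∂F_z/∂z = 27x^2 + 0 + 0 = 27x^2.

In spherical coordinates, x = ρ sin(φ) cos(θ), y = ρ sin(φ) sin(θ), z = ρ cos(φ), dV = ρ^2 sin(φ) dρ dφ dθ, with 0 ≤ ρ ≤ 4, 0 ≤ φ ≤ π, 0 ≤ θ ≤ 2π.

The integrand, after substitution and multiplying by the volume element, becomes (27ρ^2sin(φ)^2cos(θ)^2) · ρ^2 sin(φ), so

    ∭_V (∇·F) dV = ∫_0^{2π} ∫_0^{π} ∫_0^{4} (27ρ^2sin(φ)^2cos(θ)^2) · ρ^2 sin(φ) dρ dφ dθ.

Inner (ρ from 0 to 4): 27648sin(φ)^3cos(θ)^2/5.
Middle (φ from 0 to π): 36864cos(θ)^2/5.
Outer (θ from 0 to 2π): 36864π/5.

Therefore ∯_{∂V} F · n dS = 36864π/5.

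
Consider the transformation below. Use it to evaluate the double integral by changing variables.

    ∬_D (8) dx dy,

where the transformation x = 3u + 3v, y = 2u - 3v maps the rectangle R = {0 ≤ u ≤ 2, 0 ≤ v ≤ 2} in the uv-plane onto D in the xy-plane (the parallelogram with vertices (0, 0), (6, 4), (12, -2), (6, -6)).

Compute the Jacobian determinant of (x, y) with respect to (u, v):

    ∂(x,y)/∂(u,v) = | 3  3 | = (3)(-3) - (3)(2) = -15.
                   | 2  -3 |

Its absolute value is |J| = 15 (the area scaling factor).

Substituting x = 3u + 3v, y = 2u - 3v into the integrand,

    8 → 8,

so the integral becomes

    ∬_R (8) · |J| du dv = ∫_0^2 ∫_0^2 (120) dv du.

Inner (v): 240.
Outer (u): 480.

Therefore ∬_D (8) dx dy = 480.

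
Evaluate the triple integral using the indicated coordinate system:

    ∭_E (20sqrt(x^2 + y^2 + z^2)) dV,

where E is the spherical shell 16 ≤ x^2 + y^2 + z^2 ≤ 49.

In spherical coordinates, x = ρ sin(φ) cos(θ), y = ρ sin(φ) sin(θ), z = ρ cos(φ), and dV = ρ^2 sin(φ) dρ dφ dθ.

The integrand becomes 20ρ, so

    ∭_E (20sqrt(x^2 + y^2 + z^2)) dV = ∫_{0}^{2π} ∫_{0}^{π} ∫_{4}^{7} (20ρ) · ρ^2 sin(φ) dρ dφ dθ.

Inner (ρ): 10725sin(φ).
Middle (φ): 21450.
Outer (θ): 42900π.

Therefore the triple integral equals 42900π.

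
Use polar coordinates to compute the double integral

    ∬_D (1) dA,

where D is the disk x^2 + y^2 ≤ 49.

The region D is 0 ≤ r ≤ 7, 0 ≤ θ ≤ 2π in polar coordinates, where x = r cos(θ), y = r sin(θ), and dA = r dr dθ.

Under the substitution, the integrand becomes 1, so

    ∬_D (1) dA = ∫_{0}^{2π} ∫_{0}^{7} (1) · r dr dθ.

Inner integral (in r): ∫_{0}^{7} (1) · r dr = 49/2.

Outer integral (in θ): ∫_{0}^{2π} (49/2) dθ = 49π.

Therefore ∬_D (1) dA = 49π.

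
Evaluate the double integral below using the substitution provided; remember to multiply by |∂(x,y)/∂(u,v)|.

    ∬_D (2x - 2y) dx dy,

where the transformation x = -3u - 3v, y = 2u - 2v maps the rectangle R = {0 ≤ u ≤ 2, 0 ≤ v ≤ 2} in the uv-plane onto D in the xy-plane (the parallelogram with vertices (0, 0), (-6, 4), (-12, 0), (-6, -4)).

Compute the Jacobian determinant of (x, y) with respect to (u, v):

    ∂(x,y)/∂(u,v) = | -3  -3 | = (-3)(-2) - (-3)(2) = 12.
                   | 2  -2 |

Its absolute value is |J| = 12 (the area scaling factor).

Substituting x = -3u - 3v, y = 2u - 2v into the integrand,

    2x - 2y → -10u - 2v,

so the integral becomes

    ∬_R (-10u - 2v) · |J| du dv = ∫_0^2 ∫_0^2 (-120u - 24v) dv du.

Inner (v): -240u - 48.
Outer (u): -576.

Therefore ∬_D (2x - 2y) dx dy = -576.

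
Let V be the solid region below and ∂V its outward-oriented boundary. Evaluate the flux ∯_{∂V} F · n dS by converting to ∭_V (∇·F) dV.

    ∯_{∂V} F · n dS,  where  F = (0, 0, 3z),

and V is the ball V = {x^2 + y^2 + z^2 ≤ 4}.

By the divergence theorem,

    ∯_{∂V} F · n dS = ∭_V (∇ · F) dV.

Compute the divergence:
    ∇ · F = ∂F_x/∂x + ∂F_y/∂y + ∂F_z/∂z = 0 + 0 + 3 = 3.

In spherical coordinates, x = ρ sin(φ) cos(θ), y = ρ sin(φ) sin(θ), z = ρ cos(φ), dV = ρ^2 sin(φ) dρ dφ dθ, with 0 ≤ ρ ≤ 2, 0 ≤ φ ≤ π, 0 ≤ θ ≤ 2π.

The integrand, after substitution and multiplying by the volume element, becomes (3) · ρ^2 sin(φ), so

    ∭_V (∇·F) dV = ∫_0^{2π} ∫_0^{π} ∫_0^{2} (3) · ρ^2 sin(φ) dρ dφ dθ.

Inner (ρ from 0 to 2): 8sin(φ).
Middle (φ from 0 to π): 16.
Outer (θ from 0 to 2π): 32π.

Therefore ∯_{∂V} F · n dS = 32π.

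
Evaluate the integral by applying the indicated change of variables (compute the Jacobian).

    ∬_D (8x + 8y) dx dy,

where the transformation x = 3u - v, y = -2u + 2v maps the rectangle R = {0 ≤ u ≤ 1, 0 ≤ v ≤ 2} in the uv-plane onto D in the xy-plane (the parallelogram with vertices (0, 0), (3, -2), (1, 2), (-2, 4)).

Compute the Jacobian determinant of (x, y) with respect to (u, v):

    ∂(x,y)/∂(u,v) = | 3  -1 | = (3)(2) - (-1)(-2) = 4.
                   | -2  2 |

Its absolute value is |J| = 4 (the area scaling factor).

Substituting x = 3u - v, y = -2u + 2v into the integrand,

    8x + 8y → 8u + 8v,

so the integral becomes

    ∬_R (8u + 8v) · |J| du dv = ∫_0^1 ∫_0^2 (32u + 32v) dv du.

Inner (v): 64u + 64.
Outer (u): 96.

Therefore ∬_D (8x + 8y) dx dy = 96.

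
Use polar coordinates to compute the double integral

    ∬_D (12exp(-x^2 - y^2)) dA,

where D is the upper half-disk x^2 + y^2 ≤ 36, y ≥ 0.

The region D is 0 ≤ r ≤ 6, 0 ≤ θ ≤ π in polar coordinates, where x = r cos(θ), y = r sin(θ), and dA = r dr dθ.

Under the substitution, the integrand becomes 12exp(-r^2), so

    ∬_D (12exp(-x^2 - y^2)) dA = ∫_{0}^{π} ∫_{0}^{6} (12exp(-r^2)) · r dr dθ.

Inner integral (in r): ∫_{0}^{6} (12exp(-r^2)) · r dr = 6 - 6exp(-36).

Outer integral (in θ): ∫_{0}^{π} (6 - 6exp(-36)) dθ = -6π exp(-36) + 6π.

Therefore ∬_D (12exp(-x^2 - y^2)) dA = -6π exp(-36) + 6π.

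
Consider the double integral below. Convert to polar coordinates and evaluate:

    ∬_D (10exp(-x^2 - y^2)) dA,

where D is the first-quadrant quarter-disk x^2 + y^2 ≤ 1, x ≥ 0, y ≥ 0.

The region D is 0 ≤ r ≤ 1, 0 ≤ θ ≤ π/2 in polar coordinates, where x = r cos(θ), y = r sin(θ), and dA = r dr dθ.

Under the substitution, the integrand becomes 10exp(-r^2), so

    ∬_D (10exp(-x^2 - y^2)) dA = ∫_{0}^{π/2} ∫_{0}^{1} (10exp(-r^2)) · r dr dθ.

Inner integral (in r): ∫_{0}^{1} (10exp(-r^2)) · r dr = 5 - 5exp(-1).

Outer integral (in θ): ∫_{0}^{π/2} (5 - 5exp(-1)) dθ = -5π (1 - e)exp(-1)/2.

Therefore ∬_D (10exp(-x^2 - y^2)) dA = -5π (1 - e)exp(-1)/2.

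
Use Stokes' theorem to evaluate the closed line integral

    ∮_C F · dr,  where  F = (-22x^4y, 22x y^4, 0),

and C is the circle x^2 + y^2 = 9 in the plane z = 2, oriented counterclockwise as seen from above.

Let S be the flat disk x^2 + y^2 ≤ 9 in the plane z = 2, with upward unit normal n̂ = ẑ. By Stokes' theorem,

    ∮_C F · dr = ∬_S (∇ × F) · n̂ dS = ∬_D (curl F)_z dA,

where D is the disk x^2 + y^2 ≤ 9.

Compute the curl of F = (-22x^4y, 22x y^4, 0):
    (∇ × F)_x = ∂F_z/∂y - ∂F_y/∂z = 0,
    (∇ × F)_y = ∂F_x/∂z - ∂F_z/∂x = 0,
    (∇ × F)_z = ∂F_y/∂x - ∂F_x/∂y = 22x^4 + 22y^4.

On z = 2, (curl F)_z = 22x^4 + 22y^4.

Convert to polar (x = r cos θ, y = r sin θ, dA = r dr dθ); the integrand becomes 22r^4(sin(θ)^4 + cos(θ)^4), so

    ∬_D (curl F)_z dA = ∫_0^{2π} ∫_0^{3} (22r^4(sin(θ)^4 + cos(θ)^4)) · r dr dθ.

Inner (r from 0 to 3): 2673sin(θ)^4 + 2673cos(θ)^4.
Outer (θ from 0 to 2π): 8019π/2.

Therefore ∮_C F · dr = 8019π/2.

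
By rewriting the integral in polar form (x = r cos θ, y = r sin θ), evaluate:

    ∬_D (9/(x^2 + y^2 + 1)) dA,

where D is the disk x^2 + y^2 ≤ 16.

The region D is 0 ≤ r ≤ 4, 0 ≤ θ ≤ 2π in polar coordinates, where x = r cos(θ), y = r sin(θ), and dA = r dr dθ.

Under the substitution, the integrand becomes 9/(r^2 + 1), so

    ∬_D (9/(x^2 + y^2 + 1)) dA = ∫_{0}^{2π} ∫_{0}^{4} (9/(r^2 + 1)) · r dr dθ.

Inner integral (in r): ∫_{0}^{4} (9/(r^2 + 1)) · r dr = 9log(17)/2.

Outer integral (in θ): ∫_{0}^{2π} (9log(17)/2) dθ = 9π log(17).

Therefore ∬_D (9/(x^2 + y^2 + 1)) dA = 9π log(17).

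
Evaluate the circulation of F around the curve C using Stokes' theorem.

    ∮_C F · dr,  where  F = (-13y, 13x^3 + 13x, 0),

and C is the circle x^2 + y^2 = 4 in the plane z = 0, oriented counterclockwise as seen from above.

Let S be the flat disk x^2 + y^2 ≤ 4 in the plane z = 0, with upward unit normal n̂ = ẑ. By Stokes' theorem,

    ∮_C F · dr = ∬_S (∇ × F) · n̂ dS = ∬_D (curl F)_z dA,

where D is the disk x^2 + y^2 ≤ 4.

Compute the curl of F = (-13y, 13x^3 + 13x, 0):
    (∇ × F)_x = ∂F_z/∂y - ∂F_y/∂z = 0,
    (∇ × F)_y = ∂F_x/∂z - ∂F_z/∂x = 0,
    (∇ × F)_z = ∂F_y/∂x - ∂F_x/∂y = 39x^2 + 26.

On z = 0, (curl F)_z = 39x^2 + 26.

Convert to polar (x = r cos θ, y = r sin θ, dA = r dr dθ); the integrand becomes 39r^2cos(θ)^2 + 26, so

    ∬_D (curl F)_z dA = ∫_0^{2π} ∫_0^{2} (39r^2cos(θ)^2 + 26) · r dr dθ.

Inner (r from 0 to 2): 156cos(θ)^2 + 52.
Outer (θ from 0 to 2π): 260π.

Therefore ∮_C F · dr = 260π.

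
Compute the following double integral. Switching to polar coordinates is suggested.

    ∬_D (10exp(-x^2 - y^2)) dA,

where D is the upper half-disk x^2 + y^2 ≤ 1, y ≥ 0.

The region D is 0 ≤ r ≤ 1, 0 ≤ θ ≤ π in polar coordinates, where x = r cos(θ), y = r sin(θ), and dA = r dr dθ.

Under the substitution, the integrand becomes 10exp(-r^2), so

    ∬_D (10exp(-x^2 - y^2)) dA = ∫_{0}^{π} ∫_{0}^{1} (10exp(-r^2)) · r dr dθ.

Inner integral (in r): ∫_{0}^{1} (10exp(-r^2)) · r dr = 5 - 5exp(-1).

Outer integral (in θ): ∫_{0}^{π} (5 - 5exp(-1)) dθ = -5π exp(-1) + 5π.

Therefore ∬_D (10exp(-x^2 - y^2)) dA = -5π exp(-1) + 5π.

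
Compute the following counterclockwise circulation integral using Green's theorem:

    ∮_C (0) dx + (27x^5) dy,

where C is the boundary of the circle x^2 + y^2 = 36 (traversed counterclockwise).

Green's theorem converts the closed line integral into a double integral over the enclosed region D:

    ∮_C P dx + Q dy = ∬_D (∂Q/∂x - ∂P/∂y) dA.

Here P = 0, Q = 27x^5, so

    ∂Q/∂x = 135x^4,    ∂P/∂y = 0,
    ∂Q/∂x - ∂P/∂y = 135x^4.

D is the region x^2 + y^2 ≤ 36. Evaluating the double integral:

In polar coordinates (x = r cos θ, y = r sin θ, dA = r dr dθ) the integrand becomes 135r^4cos(θ)^4, so

    ∬_D (135x^4) dA = ∫_0^{2π} ∫_0^{6} (135r^4cos(θ)^4) · r dr dθ.

Inner (r from 0 to 6): 1049760cos(θ)^4.
Outer (θ from 0 to 2π): 787320π.

Therefore ∮_C P dx + Q dy = 787320π.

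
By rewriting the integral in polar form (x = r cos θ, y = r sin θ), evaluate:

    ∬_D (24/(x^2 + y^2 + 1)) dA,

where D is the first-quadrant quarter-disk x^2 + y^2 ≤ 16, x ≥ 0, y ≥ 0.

The region D is 0 ≤ r ≤ 4, 0 ≤ θ ≤ π/2 in polar coordinates, where x = r cos(θ), y = r sin(θ), and dA = r dr dθ.

Under the substitution, the integrand becomes 24/(r^2 + 1), so

    ∬_D (24/(x^2 + y^2 + 1)) dA = ∫_{0}^{π/2} ∫_{0}^{4} (24/(r^2 + 1)) · r dr dθ.

Inner integral (in r): ∫_{0}^{4} (24/(r^2 + 1)) · r dr = log(582622237229761).

Outer integral (in θ): ∫_{0}^{π/2} (log(582622237229761)) dθ = 6π log(17).

Therefore ∬_D (24/(x^2 + y^2 + 1)) dA = 6π log(17).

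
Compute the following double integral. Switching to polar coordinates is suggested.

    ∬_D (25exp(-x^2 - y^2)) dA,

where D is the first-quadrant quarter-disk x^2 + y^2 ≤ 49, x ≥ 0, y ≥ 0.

The region D is 0 ≤ r ≤ 7, 0 ≤ θ ≤ π/2 in polar coordinates, where x = r cos(θ), y = r sin(θ), and dA = r dr dθ.

Under the substitution, the integrand becomes 25exp(-r^2), so

    ∬_D (25exp(-x^2 - y^2)) dA = ∫_{0}^{π/2} ∫_{0}^{7} (25exp(-r^2)) · r dr dθ.

Inner integral (in r): ∫_{0}^{7} (25exp(-r^2)) · r dr = 25/2 - 25exp(-49)/2.

Outer integral (in θ): ∫_{0}^{π/2} (25/2 - 25exp(-49)/2) dθ = -25π (1 - exp(49))exp(-49)/4.

Therefore ∬_D (25exp(-x^2 - y^2)) dA = -25π (1 - exp(49))exp(-49)/4.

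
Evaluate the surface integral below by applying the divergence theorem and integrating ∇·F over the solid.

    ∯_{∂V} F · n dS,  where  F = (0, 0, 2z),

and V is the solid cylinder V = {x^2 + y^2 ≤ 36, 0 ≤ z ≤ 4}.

By the divergence theorem,

    ∯_{∂V} F · n dS = ∭_V (∇ · F) dV.

Compute the divergence:
    ∇ · F = ∂F_x/∂x + ∂F_y/∂y + ∂F_z/∂z = 0 + 0 + 2 = 2.

In cylindrical coordinates, x = r cos(θ), y = r sin(θ), z = z, dV = r dr dθ dz, with 0 ≤ r ≤ 6, 0 ≤ θ ≤ 2π, 0 ≤ z ≤ 4.

The integrand, after substitution and multiplying by the volume element, becomes (2) · r, so

    ∭_V (∇·F) dV = ∫_0^{2π} ∫_0^{6} ∫_0^{4} (2) · r dz dr dθ.

Inner (z from 0 to 4): 8r.
Middle (r from 0 to 6): 144.
Outer (θ from 0 to 2π): 288π.

Therefore ∯_{∂V} F · n dS = 288π.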